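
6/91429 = 6/91429 = 0.00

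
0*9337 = 0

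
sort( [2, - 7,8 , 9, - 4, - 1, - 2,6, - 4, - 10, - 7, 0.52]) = [-10, - 7, - 7, - 4,-4, - 2, - 1,0.52, 2,6,8 , 9 ]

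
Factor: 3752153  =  3752153^1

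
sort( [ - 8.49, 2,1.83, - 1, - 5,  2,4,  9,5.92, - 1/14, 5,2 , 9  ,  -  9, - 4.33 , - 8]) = [ -9,-8.49,-8  ,-5 , - 4.33, - 1, - 1/14, 1.83,2,2 , 2,4,5,  5.92,9,9 ]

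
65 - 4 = 61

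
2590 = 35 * 74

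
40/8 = 5 = 5.00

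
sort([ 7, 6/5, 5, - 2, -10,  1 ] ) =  [ - 10, - 2,1,  6/5,  5,  7]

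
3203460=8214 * 390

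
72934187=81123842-8189655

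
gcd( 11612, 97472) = 4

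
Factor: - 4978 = - 2^1*19^1*131^1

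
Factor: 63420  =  2^2*3^1  *5^1 *7^1*151^1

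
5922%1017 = 837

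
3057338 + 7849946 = 10907284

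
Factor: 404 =2^2*101^1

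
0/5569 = 0 = 0.00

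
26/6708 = 1/258 = 0.00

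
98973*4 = 395892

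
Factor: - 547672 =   -  2^3*17^1*4027^1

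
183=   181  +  2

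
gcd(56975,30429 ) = 1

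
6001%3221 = 2780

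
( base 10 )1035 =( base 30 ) 14F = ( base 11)861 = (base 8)2013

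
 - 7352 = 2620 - 9972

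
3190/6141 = 3190/6141 = 0.52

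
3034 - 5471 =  - 2437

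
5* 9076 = 45380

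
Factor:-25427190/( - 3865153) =2^1*3^1 * 5^1*23^1*43^1*857^1*3865153^( - 1) 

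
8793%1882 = 1265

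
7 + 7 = 14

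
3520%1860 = 1660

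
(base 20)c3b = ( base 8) 11407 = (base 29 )5ms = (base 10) 4871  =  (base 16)1307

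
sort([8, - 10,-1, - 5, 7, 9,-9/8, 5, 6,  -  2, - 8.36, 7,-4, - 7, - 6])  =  [ - 10, - 8.36, - 7, - 6 , - 5, - 4, - 2, - 9/8, - 1, 5,6, 7, 7, 8, 9 ] 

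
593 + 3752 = 4345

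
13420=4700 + 8720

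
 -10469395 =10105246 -20574641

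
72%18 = 0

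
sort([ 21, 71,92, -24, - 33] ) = [ - 33, - 24,  21,71, 92 ]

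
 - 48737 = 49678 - 98415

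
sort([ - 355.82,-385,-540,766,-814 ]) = [-814,-540, -385, - 355.82, 766 ] 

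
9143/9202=9143/9202 = 0.99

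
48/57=16/19 = 0.84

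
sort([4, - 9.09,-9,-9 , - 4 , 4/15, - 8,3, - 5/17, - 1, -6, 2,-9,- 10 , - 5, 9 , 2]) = [ - 10, - 9.09, - 9, - 9 , - 9,  -  8, - 6, - 5 , - 4, - 1 , - 5/17,4/15,2,2, 3,4,  9]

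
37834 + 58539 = 96373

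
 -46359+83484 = 37125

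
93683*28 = 2623124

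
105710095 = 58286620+47423475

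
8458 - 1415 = 7043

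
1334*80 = 106720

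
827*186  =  153822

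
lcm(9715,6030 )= 174870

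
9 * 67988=611892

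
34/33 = 1 + 1/33= 1.03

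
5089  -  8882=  - 3793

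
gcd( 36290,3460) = 10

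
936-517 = 419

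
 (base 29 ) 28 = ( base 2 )1000010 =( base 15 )46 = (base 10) 66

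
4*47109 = 188436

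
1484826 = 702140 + 782686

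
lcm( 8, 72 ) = 72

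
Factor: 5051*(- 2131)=-2131^1 *5051^1 = - 10763681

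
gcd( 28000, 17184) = 32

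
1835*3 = 5505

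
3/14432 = 3/14432= 0.00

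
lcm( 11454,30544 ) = 91632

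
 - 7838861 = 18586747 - 26425608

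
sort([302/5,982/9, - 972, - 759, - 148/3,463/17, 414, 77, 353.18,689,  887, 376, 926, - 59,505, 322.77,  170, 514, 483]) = [ - 972, - 759, - 59, - 148/3, 463/17, 302/5, 77, 982/9,  170, 322.77,353.18, 376 , 414, 483,505,514,689,887,926]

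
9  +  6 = 15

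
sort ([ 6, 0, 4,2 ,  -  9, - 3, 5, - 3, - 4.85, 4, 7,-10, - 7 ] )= [ -10, - 9, - 7, - 4.85, - 3,-3, 0,  2,  4, 4,5, 6, 7]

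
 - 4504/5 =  - 901+ 1/5 = - 900.80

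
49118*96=4715328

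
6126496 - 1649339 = 4477157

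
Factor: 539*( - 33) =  - 3^1*7^2*11^2 = - 17787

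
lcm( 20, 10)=20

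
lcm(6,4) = 12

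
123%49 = 25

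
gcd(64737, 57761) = 1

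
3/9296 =3/9296=0.00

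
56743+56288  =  113031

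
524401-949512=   -  425111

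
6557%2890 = 777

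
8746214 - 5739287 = 3006927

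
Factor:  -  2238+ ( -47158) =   -  49396 = - 2^2  *53^1*233^1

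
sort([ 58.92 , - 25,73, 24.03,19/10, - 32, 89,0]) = [ - 32, - 25,  0  ,  19/10, 24.03,58.92,73,89 ]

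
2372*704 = 1669888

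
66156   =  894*74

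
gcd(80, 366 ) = 2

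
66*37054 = 2445564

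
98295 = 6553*15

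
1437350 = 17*84550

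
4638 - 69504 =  - 64866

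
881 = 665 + 216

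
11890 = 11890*1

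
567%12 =3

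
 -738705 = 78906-817611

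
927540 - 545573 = 381967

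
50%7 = 1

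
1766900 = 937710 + 829190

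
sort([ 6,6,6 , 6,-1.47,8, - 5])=[ - 5, - 1.47,6,6,6,6,8 ]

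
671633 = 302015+369618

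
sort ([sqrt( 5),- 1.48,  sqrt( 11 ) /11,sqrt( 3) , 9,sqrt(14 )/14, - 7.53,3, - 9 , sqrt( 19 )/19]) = [ -9, - 7.53,-1.48,sqrt( 19 ) /19,sqrt( 14) /14, sqrt(11) /11,sqrt (3 ),sqrt( 5), 3, 9]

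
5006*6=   30036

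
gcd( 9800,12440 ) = 40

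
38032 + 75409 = 113441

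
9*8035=72315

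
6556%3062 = 432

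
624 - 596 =28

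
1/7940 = 1/7940= 0.00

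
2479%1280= 1199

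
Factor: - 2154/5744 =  - 2^(-3 )*3^1  =  - 3/8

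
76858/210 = 365 + 104/105=365.99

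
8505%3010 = 2485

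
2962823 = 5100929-2138106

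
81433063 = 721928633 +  - 640495570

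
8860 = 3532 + 5328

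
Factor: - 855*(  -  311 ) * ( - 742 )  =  -197301510 =- 2^1*3^2*5^1 *7^1 * 19^1*53^1*311^1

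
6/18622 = 3/9311   =  0.00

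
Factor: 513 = 3^3*19^1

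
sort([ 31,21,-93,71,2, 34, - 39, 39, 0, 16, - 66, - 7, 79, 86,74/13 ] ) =[ - 93, - 66, - 39 , - 7, 0, 2, 74/13, 16, 21, 31, 34, 39, 71, 79, 86 ] 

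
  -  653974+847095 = 193121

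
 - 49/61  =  -1+ 12/61 = -  0.80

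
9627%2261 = 583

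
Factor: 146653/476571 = 3^( -1)*13^1*29^1*67^( - 1 ) * 389^1*2371^( - 1)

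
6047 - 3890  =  2157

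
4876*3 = 14628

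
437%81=32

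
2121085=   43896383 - 41775298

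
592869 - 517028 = 75841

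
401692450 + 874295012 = 1275987462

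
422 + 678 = 1100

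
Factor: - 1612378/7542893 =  - 2^1 * 19^1*41^(  -  1)*151^1 * 281^1*183973^( - 1)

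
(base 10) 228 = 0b11100100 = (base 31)7B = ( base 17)D7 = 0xe4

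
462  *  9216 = 4257792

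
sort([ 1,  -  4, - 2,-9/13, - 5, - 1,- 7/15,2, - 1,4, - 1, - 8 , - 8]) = [- 8, - 8,-5, - 4, - 2,  -  1, - 1, - 1, - 9/13,-7/15,1,2, 4 ]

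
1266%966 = 300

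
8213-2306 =5907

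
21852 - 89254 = - 67402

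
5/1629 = 5/1629 = 0.00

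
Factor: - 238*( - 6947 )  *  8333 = 2^1*7^1*13^1*17^1*641^1*6947^1 = 13777665538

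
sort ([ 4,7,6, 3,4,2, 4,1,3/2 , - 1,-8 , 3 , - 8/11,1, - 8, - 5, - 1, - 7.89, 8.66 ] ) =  [ - 8, - 8, - 7.89,-5, - 1 ,- 1, - 8/11,1,1,3/2, 2,3, 3,4,4,4 , 6,  7,8.66]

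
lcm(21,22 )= 462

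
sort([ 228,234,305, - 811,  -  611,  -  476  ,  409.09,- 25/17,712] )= [ - 811, - 611, - 476, - 25/17, 228, 234,305, 409.09, 712]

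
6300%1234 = 130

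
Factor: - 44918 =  - 2^1*37^1 * 607^1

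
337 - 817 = -480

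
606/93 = 6  +  16/31 =6.52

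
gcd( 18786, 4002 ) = 6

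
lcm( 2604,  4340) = 13020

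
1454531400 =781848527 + 672682873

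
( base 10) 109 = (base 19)5E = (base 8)155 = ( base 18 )61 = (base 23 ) 4H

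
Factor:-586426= - 2^1*293213^1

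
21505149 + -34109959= - 12604810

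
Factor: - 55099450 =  - 2^1* 5^2*  7^1 * 157427^1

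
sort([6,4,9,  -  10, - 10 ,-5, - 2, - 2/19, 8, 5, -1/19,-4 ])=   [  -  10 , - 10,-5, - 4, - 2, - 2/19, - 1/19,4 , 5,  6,8,9]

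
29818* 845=25196210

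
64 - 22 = 42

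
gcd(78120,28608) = 24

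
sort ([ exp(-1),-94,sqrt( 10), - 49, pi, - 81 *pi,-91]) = [ -81*pi,  -  94, - 91, - 49,exp(-1), pi,  sqrt( 10 ) ] 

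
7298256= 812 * 8988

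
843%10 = 3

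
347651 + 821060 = 1168711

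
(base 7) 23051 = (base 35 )4RM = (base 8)13353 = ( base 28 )7df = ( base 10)5867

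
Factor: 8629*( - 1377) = -3^4*17^1 * 8629^1 = - 11882133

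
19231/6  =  19231/6 = 3205.17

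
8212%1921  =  528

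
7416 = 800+6616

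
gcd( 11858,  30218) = 2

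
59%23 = 13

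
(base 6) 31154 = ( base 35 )3e9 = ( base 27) 5jg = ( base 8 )10116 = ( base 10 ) 4174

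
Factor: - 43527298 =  - 2^1*21763649^1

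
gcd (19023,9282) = 51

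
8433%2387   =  1272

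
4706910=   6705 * 702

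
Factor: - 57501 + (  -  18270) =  -3^2*8419^1  =  - 75771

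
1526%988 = 538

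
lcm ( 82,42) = 1722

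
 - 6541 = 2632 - 9173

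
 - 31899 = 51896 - 83795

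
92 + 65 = 157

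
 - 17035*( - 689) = 11737115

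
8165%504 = 101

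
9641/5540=1 + 4101/5540 = 1.74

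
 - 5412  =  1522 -6934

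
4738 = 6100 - 1362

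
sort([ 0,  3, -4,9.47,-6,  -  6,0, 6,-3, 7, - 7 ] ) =[ -7,-6, - 6,-4 ,-3,  0, 0, 3, 6,7, 9.47]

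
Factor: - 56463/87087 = - 7^( - 1) * 13^( - 1)*59^1 = -  59/91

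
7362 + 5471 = 12833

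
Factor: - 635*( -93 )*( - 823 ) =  - 3^1*5^1*31^1*127^1*823^1 = - 48602265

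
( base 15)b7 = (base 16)AC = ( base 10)172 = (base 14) C4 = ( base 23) 7b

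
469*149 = 69881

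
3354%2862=492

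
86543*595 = 51493085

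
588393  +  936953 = 1525346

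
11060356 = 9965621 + 1094735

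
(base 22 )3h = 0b1010011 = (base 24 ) 3B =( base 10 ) 83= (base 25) 38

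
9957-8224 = 1733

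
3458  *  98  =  338884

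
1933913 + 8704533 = 10638446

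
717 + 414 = 1131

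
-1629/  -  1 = 1629/1 =1629.00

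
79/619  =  79/619 = 0.13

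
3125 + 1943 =5068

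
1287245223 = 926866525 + 360378698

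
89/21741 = 89/21741  =  0.00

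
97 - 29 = 68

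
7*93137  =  651959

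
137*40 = 5480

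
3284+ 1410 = 4694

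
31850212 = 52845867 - 20995655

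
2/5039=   2/5039=0.00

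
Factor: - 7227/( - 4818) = 2^ ( - 1)*3^1 = 3/2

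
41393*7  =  289751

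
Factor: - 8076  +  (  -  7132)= - 2^3*1901^1=   - 15208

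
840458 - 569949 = 270509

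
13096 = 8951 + 4145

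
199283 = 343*581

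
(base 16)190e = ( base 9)8716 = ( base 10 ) 6414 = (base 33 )5tc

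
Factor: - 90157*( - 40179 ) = 3^1 * 59^1*89^1*227^1*1013^1 = 3622418103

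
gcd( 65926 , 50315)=1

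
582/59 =582/59= 9.86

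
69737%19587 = 10976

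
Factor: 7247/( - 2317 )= -7^( - 1)*331^( - 1 ) * 7247^1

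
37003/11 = 37003/11 = 3363.91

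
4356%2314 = 2042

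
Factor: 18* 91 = 2^1* 3^2 *7^1*13^1 = 1638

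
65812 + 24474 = 90286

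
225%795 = 225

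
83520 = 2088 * 40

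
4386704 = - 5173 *( - 848 )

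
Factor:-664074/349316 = -711/374 = -2^(-1 ) * 3^2 *11^( - 1)*17^(-1 )*  79^1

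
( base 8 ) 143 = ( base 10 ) 99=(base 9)120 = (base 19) 54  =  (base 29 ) 3c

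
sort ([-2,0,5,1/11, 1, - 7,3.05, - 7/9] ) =[ - 7, - 2,- 7/9,  0 , 1/11,1,3.05, 5]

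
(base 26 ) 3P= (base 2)1100111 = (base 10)103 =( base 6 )251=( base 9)124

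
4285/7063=4285/7063 = 0.61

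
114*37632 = 4290048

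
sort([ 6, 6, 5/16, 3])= [ 5/16, 3, 6, 6]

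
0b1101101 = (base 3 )11001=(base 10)109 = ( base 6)301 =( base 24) 4D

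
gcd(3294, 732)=366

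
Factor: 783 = 3^3* 29^1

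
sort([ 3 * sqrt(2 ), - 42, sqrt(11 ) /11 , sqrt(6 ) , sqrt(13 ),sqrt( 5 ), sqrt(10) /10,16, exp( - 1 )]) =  [ - 42, sqrt( 11)/11,sqrt(10)/10, exp(  -  1), sqrt( 5 ), sqrt( 6), sqrt(13 ), 3*sqrt(2), 16 ] 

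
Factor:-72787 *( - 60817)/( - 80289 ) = - 3^(- 2 )*13^1*61^1*509^1*811^(-1) *997^1  =  -402426089/7299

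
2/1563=2/1563 = 0.00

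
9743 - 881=8862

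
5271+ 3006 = 8277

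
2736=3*912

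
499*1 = 499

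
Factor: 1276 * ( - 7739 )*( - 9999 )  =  98739765036 = 2^2*3^2* 11^2*29^1 * 71^1*101^1 * 109^1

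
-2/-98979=2/98979 = 0.00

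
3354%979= 417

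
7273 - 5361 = 1912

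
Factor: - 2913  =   - 3^1*971^1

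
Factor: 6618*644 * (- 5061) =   -  21569941512=-  2^3*3^2*7^2*23^1*241^1*1103^1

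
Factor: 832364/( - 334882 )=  - 416182/167441 = - 2^1*13^1*16007^1*167441^( - 1)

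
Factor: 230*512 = 2^10*5^1* 23^1 = 117760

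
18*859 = 15462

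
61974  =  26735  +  35239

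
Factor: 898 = 2^1*449^1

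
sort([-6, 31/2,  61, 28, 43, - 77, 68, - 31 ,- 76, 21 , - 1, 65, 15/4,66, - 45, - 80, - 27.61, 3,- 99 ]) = [ - 99 , - 80, - 77, - 76, - 45, - 31, - 27.61, - 6, - 1, 3, 15/4  ,  31/2, 21, 28,43,61, 65,  66, 68 ] 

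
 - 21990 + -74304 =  - 96294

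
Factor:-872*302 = - 263344=-2^4*109^1 * 151^1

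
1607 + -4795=-3188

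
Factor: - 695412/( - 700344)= 141/142 = 2^( - 1)*3^1*47^1*71^( - 1 )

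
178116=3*59372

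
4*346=1384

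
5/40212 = 5/40212 = 0.00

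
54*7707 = 416178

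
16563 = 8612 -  - 7951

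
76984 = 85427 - 8443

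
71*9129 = 648159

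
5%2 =1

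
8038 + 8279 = 16317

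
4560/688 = 6 + 27/43 = 6.63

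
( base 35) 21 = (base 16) 47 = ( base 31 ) 29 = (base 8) 107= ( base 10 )71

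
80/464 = 5/29 = 0.17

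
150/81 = 1+ 23/27 = 1.85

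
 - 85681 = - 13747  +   - 71934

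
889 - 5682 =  - 4793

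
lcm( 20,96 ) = 480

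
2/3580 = 1/1790 = 0.00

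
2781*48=133488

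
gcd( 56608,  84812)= 4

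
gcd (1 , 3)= 1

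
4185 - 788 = 3397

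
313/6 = 52 + 1/6 = 52.17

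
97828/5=97828/5 = 19565.60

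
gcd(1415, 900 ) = 5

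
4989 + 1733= 6722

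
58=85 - 27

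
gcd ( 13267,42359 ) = 1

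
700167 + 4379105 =5079272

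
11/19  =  11/19 =0.58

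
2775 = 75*37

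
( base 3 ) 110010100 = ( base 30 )9oi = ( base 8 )21206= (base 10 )8838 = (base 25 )e3d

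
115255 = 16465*7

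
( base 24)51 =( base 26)4H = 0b1111001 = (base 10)121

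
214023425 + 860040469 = 1074063894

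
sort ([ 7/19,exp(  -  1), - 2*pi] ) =[-2*pi, exp( - 1),7/19 ] 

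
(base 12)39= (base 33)1C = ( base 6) 113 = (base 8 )55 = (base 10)45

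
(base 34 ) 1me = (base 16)77E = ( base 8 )3576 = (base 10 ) 1918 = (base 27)2H1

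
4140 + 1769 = 5909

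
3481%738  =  529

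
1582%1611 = 1582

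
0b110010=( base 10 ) 50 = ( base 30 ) 1K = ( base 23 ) 24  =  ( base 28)1m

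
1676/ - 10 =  - 168 + 2/5 = - 167.60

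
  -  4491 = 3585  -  8076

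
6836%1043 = 578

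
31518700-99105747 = -67587047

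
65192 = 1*65192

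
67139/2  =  33569 + 1/2 =33569.50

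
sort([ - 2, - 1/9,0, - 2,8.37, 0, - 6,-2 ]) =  [ - 6,-2,-2, - 2, - 1/9, 0, 0,8.37 ]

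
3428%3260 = 168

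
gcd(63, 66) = 3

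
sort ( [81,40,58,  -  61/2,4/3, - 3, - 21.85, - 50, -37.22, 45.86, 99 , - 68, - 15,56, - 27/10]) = [-68, - 50 , - 37.22,-61/2, - 21.85, - 15,-3, - 27/10,4/3,40,45.86, 56, 58, 81,99]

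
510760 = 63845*8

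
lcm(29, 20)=580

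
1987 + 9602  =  11589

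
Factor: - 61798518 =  -2^1*3^3*1144417^1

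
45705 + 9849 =55554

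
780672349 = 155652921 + 625019428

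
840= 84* 10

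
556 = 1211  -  655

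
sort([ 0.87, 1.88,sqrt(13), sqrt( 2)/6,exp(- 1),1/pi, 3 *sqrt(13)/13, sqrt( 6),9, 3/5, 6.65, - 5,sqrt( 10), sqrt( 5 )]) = [ - 5 , sqrt( 2)/6,1/pi, exp( - 1),  3/5,3 * sqrt( 13 )/13, 0.87, 1.88, sqrt( 5), sqrt( 6), sqrt(10), sqrt(13),  6.65, 9 ]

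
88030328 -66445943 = 21584385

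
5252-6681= - 1429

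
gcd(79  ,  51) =1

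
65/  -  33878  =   -1  +  2601/2606= -0.00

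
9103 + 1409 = 10512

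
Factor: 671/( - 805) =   -  5^ ( - 1)*7^( - 1)*11^1*23^( - 1)*61^1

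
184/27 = 6+22/27 = 6.81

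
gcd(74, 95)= 1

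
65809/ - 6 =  - 65809/6 =- 10968.17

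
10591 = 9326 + 1265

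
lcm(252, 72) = 504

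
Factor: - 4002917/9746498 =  - 2^( - 1)*1499^(-1)*3251^( - 1)*4002917^1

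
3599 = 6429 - 2830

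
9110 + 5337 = 14447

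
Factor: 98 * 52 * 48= 2^7*3^1*7^2 * 13^1=244608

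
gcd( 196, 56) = 28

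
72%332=72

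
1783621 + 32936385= 34720006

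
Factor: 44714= 2^1*79^1*283^1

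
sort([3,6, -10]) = [ - 10,3,  6 ]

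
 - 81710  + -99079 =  - 180789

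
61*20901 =1274961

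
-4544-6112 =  - 10656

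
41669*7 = 291683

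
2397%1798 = 599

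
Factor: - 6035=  - 5^1*17^1 * 71^1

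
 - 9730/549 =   -  18+152/549 = - 17.72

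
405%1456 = 405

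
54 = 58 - 4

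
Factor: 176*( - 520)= - 2^7*5^1*11^1*13^1=- 91520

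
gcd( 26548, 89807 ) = 1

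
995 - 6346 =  - 5351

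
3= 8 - 5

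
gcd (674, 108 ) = 2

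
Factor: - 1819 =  -17^1  *  107^1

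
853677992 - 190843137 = 662834855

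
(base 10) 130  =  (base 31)46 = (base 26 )50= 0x82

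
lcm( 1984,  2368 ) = 73408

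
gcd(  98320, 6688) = 16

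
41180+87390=128570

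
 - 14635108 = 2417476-17052584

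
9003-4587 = 4416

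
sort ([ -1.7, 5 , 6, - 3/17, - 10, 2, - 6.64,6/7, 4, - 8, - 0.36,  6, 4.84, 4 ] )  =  [- 10, - 8, - 6.64,-1.7,  -  0.36, - 3/17, 6/7 , 2, 4, 4 , 4.84,  5, 6, 6 ]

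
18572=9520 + 9052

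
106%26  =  2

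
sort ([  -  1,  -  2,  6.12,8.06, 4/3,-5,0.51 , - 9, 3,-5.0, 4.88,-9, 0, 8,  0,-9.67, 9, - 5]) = [ - 9.67 ,  -  9, - 9, - 5, - 5.0, - 5,-2,-1, 0,0, 0.51 , 4/3, 3, 4.88,6.12, 8 , 8.06, 9 ] 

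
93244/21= 93244/21 = 4440.19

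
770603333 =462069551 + 308533782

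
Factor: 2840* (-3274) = -9298160  =  -2^4 *5^1*71^1*1637^1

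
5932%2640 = 652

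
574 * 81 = 46494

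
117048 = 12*9754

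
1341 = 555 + 786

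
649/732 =649/732 = 0.89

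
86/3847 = 86/3847 = 0.02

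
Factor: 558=2^1*3^2*31^1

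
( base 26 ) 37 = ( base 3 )10011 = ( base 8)125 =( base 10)85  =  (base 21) 41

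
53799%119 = 11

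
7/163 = 7/163 = 0.04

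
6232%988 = 304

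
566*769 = 435254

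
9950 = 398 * 25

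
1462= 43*34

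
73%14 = 3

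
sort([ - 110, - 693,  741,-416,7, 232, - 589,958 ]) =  [ - 693 , - 589,-416, - 110, 7,232, 741 , 958] 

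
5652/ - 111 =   -  51+3/37 = - 50.92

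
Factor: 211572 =2^2 * 3^4*653^1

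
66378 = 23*2886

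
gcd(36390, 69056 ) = 2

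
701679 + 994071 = 1695750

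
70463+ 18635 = 89098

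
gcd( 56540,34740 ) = 20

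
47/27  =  1 + 20/27 = 1.74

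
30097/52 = 578 + 41/52= 578.79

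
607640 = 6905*88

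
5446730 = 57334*95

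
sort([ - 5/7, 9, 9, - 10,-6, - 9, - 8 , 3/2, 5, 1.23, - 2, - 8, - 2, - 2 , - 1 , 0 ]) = [ - 10, - 9, - 8, - 8 , - 6 , - 2,-2, - 2,  -  1,-5/7,0 , 1.23 , 3/2,5,9, 9]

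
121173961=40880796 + 80293165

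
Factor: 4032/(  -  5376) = - 2^( - 2 )*3^1 = - 3/4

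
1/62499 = 1/62499 = 0.00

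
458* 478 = 218924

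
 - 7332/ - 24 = 611/2 = 305.50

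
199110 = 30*6637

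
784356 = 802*978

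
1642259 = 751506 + 890753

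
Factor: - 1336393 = -1336393^1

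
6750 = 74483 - 67733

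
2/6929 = 2/6929 =0.00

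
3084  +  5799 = 8883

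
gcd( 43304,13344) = 8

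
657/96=6 + 27/32 =6.84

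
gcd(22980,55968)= 12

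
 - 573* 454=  - 260142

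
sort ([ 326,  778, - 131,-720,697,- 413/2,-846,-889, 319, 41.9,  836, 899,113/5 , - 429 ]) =[ - 889, -846 , - 720, - 429, - 413/2 , -131,113/5, 41.9,319,326, 697, 778, 836, 899 ]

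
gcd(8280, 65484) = 36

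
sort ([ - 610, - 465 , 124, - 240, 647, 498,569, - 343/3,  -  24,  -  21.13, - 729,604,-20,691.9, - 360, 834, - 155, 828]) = [ - 729, - 610, - 465,  -  360, - 240, - 155 , - 343/3 , - 24, - 21.13,-20, 124, 498,  569,604, 647,691.9,828,834 ]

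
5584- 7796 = -2212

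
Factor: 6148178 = 2^1 * 3074089^1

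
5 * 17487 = 87435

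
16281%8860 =7421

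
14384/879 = 16  +  320/879 = 16.36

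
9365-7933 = 1432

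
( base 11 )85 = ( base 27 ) 3c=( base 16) 5d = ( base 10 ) 93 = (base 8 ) 135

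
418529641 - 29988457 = 388541184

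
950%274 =128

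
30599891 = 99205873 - 68605982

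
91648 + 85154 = 176802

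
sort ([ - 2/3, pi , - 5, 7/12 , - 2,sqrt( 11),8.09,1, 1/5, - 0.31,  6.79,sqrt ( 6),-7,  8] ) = [- 7 , - 5 ,-2, - 2/3, - 0.31,1/5, 7/12,1, sqrt( 6), pi,  sqrt( 11), 6.79,8,  8.09] 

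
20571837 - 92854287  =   - 72282450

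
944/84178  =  472/42089 = 0.01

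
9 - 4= 5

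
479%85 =54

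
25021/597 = 41 + 544/597 = 41.91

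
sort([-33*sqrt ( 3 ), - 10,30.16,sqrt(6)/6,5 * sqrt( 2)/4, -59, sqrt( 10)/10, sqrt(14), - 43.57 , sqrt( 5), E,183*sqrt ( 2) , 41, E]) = [ - 59, - 33*sqrt( 3 ), - 43.57, - 10,sqrt(10)/10, sqrt( 6)/6, 5*sqrt( 2)/4 , sqrt(  5),E, E, sqrt( 14),30.16, 41, 183*sqrt(2) ] 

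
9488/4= 2372= 2372.00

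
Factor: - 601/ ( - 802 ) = 2^( - 1 )  *  401^ (-1) * 601^1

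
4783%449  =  293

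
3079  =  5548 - 2469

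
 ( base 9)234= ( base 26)7b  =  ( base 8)301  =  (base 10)193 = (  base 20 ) 9D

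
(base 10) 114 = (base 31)3l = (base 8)162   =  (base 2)1110010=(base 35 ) 39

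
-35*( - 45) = 1575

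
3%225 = 3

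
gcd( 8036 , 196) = 196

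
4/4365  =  4/4365 = 0.00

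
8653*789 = 6827217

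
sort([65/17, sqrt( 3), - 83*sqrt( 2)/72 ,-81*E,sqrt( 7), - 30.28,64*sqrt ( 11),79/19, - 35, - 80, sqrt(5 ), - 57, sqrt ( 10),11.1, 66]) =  [ - 81 *E,  -  80, - 57, - 35, - 30.28  ,  -  83 * sqrt( 2)/72, sqrt(3),sqrt( 5 ), sqrt ( 7) , sqrt(10),65/17, 79/19, 11.1,66, 64*sqrt( 11 )] 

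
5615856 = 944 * 5949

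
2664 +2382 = 5046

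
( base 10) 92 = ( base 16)5c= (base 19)4G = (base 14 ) 68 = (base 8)134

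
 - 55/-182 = 55/182 = 0.30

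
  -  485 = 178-663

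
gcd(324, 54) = 54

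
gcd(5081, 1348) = 1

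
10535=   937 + 9598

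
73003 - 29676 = 43327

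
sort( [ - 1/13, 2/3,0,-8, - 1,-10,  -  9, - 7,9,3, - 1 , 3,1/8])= [ - 10 , - 9, - 8, -7 ,-1,-1, - 1/13, 0, 1/8,2/3, 3, 3  ,  9]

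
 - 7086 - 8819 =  - 15905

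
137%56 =25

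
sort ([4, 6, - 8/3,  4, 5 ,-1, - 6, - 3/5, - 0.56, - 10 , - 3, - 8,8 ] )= [ - 10, - 8, - 6, - 3, - 8/3, - 1, - 3/5, - 0.56,4,4,5, 6,8]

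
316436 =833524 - 517088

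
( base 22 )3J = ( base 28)31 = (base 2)1010101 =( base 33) 2j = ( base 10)85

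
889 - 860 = 29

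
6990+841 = 7831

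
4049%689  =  604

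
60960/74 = 823 + 29/37  =  823.78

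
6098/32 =3049/16 = 190.56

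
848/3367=848/3367 =0.25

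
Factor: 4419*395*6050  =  10560305250  =  2^1*3^2*5^3*11^2  *  79^1*491^1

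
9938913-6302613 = 3636300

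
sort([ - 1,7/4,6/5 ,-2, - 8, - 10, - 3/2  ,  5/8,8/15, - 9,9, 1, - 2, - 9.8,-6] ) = [  -  10, - 9.8, - 9, - 8,  -  6, - 2,-2, - 3/2 , - 1, 8/15, 5/8,1,6/5, 7/4,9] 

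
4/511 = 4/511 = 0.01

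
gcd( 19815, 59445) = 19815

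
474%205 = 64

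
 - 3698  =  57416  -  61114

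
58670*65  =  3813550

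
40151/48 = 836 + 23/48= 836.48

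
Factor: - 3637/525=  - 3^( - 1 )*5^( - 2)*7^( - 1)*3637^1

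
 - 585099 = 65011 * ( - 9)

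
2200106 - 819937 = 1380169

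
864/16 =54 = 54.00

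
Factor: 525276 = 2^2*3^2*14591^1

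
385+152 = 537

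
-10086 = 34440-44526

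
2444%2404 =40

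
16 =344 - 328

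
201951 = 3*67317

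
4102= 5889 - 1787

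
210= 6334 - 6124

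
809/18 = 44+17/18 = 44.94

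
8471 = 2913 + 5558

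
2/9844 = 1/4922 = 0.00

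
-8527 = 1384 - 9911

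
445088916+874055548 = 1319144464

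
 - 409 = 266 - 675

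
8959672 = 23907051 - 14947379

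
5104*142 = 724768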